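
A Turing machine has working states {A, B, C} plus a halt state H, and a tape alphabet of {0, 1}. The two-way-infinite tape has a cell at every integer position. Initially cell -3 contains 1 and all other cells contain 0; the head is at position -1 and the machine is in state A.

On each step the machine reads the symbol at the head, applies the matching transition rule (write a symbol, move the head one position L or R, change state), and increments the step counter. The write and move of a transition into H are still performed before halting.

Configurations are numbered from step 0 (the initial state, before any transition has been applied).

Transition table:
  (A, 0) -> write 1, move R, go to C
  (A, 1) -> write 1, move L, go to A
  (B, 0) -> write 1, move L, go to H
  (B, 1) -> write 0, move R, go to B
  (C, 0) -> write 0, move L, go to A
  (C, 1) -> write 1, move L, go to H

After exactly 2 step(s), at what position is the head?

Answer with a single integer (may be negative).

Step 1: in state A at pos -1, read 0 -> (A,0)->write 1,move R,goto C. Now: state=C, head=0, tape[-4..1]=010100 (head:     ^)
Step 2: in state C at pos 0, read 0 -> (C,0)->write 0,move L,goto A. Now: state=A, head=-1, tape[-4..1]=010100 (head:    ^)

Answer: -1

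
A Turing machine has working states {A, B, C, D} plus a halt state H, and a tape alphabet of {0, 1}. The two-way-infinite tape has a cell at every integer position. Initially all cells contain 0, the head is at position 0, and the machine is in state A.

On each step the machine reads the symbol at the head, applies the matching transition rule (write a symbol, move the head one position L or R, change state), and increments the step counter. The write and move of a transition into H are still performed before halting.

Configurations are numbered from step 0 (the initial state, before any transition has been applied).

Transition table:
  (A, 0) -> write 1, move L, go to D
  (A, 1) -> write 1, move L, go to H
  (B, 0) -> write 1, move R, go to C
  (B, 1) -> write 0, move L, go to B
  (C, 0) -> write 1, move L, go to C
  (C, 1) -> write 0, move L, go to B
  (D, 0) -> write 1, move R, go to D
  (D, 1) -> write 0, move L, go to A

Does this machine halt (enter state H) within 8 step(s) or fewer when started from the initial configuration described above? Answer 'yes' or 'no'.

Step 1: in state A at pos 0, read 0 -> (A,0)->write 1,move L,goto D. Now: state=D, head=-1, tape[-2..1]=0010 (head:  ^)
Step 2: in state D at pos -1, read 0 -> (D,0)->write 1,move R,goto D. Now: state=D, head=0, tape[-2..1]=0110 (head:   ^)
Step 3: in state D at pos 0, read 1 -> (D,1)->write 0,move L,goto A. Now: state=A, head=-1, tape[-2..1]=0100 (head:  ^)
Step 4: in state A at pos -1, read 1 -> (A,1)->write 1,move L,goto H. Now: state=H, head=-2, tape[-3..1]=00100 (head:  ^)
State H reached at step 4; 4 <= 8 -> yes

Answer: yes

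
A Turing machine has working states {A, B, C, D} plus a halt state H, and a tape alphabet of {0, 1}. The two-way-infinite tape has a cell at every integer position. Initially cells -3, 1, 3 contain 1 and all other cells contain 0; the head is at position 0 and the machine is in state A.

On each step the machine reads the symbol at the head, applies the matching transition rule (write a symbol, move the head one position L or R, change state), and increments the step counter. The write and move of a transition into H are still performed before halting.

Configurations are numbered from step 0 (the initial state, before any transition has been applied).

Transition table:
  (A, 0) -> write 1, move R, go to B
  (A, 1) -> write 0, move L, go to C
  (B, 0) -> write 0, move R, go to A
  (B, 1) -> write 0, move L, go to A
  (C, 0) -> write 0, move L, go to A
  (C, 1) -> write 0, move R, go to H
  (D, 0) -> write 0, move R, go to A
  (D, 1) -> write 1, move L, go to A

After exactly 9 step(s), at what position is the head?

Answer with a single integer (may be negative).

Answer: 3

Derivation:
Step 1: in state A at pos 0, read 0 -> (A,0)->write 1,move R,goto B. Now: state=B, head=1, tape[-4..4]=010011010 (head:      ^)
Step 2: in state B at pos 1, read 1 -> (B,1)->write 0,move L,goto A. Now: state=A, head=0, tape[-4..4]=010010010 (head:     ^)
Step 3: in state A at pos 0, read 1 -> (A,1)->write 0,move L,goto C. Now: state=C, head=-1, tape[-4..4]=010000010 (head:    ^)
Step 4: in state C at pos -1, read 0 -> (C,0)->write 0,move L,goto A. Now: state=A, head=-2, tape[-4..4]=010000010 (head:   ^)
Step 5: in state A at pos -2, read 0 -> (A,0)->write 1,move R,goto B. Now: state=B, head=-1, tape[-4..4]=011000010 (head:    ^)
Step 6: in state B at pos -1, read 0 -> (B,0)->write 0,move R,goto A. Now: state=A, head=0, tape[-4..4]=011000010 (head:     ^)
Step 7: in state A at pos 0, read 0 -> (A,0)->write 1,move R,goto B. Now: state=B, head=1, tape[-4..4]=011010010 (head:      ^)
Step 8: in state B at pos 1, read 0 -> (B,0)->write 0,move R,goto A. Now: state=A, head=2, tape[-4..4]=011010010 (head:       ^)
Step 9: in state A at pos 2, read 0 -> (A,0)->write 1,move R,goto B. Now: state=B, head=3, tape[-4..4]=011010110 (head:        ^)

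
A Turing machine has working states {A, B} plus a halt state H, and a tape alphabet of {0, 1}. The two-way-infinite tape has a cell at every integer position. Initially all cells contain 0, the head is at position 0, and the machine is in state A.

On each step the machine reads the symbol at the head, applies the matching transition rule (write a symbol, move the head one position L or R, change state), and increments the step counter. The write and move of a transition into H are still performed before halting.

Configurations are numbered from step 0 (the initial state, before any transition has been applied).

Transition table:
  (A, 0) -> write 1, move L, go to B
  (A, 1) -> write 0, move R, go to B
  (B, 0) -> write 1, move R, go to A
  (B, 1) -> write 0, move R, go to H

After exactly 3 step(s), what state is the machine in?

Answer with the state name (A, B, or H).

Step 1: in state A at pos 0, read 0 -> (A,0)->write 1,move L,goto B. Now: state=B, head=-1, tape[-2..1]=0010 (head:  ^)
Step 2: in state B at pos -1, read 0 -> (B,0)->write 1,move R,goto A. Now: state=A, head=0, tape[-2..1]=0110 (head:   ^)
Step 3: in state A at pos 0, read 1 -> (A,1)->write 0,move R,goto B. Now: state=B, head=1, tape[-2..2]=01000 (head:    ^)

Answer: B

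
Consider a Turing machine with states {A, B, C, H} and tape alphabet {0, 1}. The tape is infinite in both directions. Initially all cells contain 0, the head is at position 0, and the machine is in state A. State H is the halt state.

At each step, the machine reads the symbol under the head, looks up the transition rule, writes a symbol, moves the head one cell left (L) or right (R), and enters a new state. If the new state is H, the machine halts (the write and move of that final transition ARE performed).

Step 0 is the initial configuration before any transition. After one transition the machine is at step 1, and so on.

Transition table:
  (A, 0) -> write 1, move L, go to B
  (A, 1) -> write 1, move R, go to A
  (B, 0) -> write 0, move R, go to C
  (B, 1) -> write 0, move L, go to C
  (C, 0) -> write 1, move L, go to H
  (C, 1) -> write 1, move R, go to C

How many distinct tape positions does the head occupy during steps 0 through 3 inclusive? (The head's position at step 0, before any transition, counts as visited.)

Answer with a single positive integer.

Step 1: in state A at pos 0, read 0 -> (A,0)->write 1,move L,goto B. Now: state=B, head=-1, tape[-2..1]=0010 (head:  ^)
Step 2: in state B at pos -1, read 0 -> (B,0)->write 0,move R,goto C. Now: state=C, head=0, tape[-2..1]=0010 (head:   ^)
Step 3: in state C at pos 0, read 1 -> (C,1)->write 1,move R,goto C. Now: state=C, head=1, tape[-2..2]=00100 (head:    ^)
Head positions at steps 0..3: starting at 0, distinct positions visited = {-1, 0, 1} -> 3 position(s)

Answer: 3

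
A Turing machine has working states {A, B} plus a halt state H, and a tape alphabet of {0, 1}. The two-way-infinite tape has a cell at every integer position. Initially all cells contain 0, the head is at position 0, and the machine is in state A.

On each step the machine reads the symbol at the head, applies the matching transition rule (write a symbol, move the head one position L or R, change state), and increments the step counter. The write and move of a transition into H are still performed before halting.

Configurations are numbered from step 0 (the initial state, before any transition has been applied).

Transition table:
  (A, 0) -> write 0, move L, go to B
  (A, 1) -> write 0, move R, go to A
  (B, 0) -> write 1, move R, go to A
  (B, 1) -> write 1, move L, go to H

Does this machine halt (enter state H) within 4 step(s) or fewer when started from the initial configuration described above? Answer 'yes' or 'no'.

Step 1: in state A at pos 0, read 0 -> (A,0)->write 0,move L,goto B. Now: state=B, head=-1, tape[-2..1]=0000 (head:  ^)
Step 2: in state B at pos -1, read 0 -> (B,0)->write 1,move R,goto A. Now: state=A, head=0, tape[-2..1]=0100 (head:   ^)
Step 3: in state A at pos 0, read 0 -> (A,0)->write 0,move L,goto B. Now: state=B, head=-1, tape[-2..1]=0100 (head:  ^)
Step 4: in state B at pos -1, read 1 -> (B,1)->write 1,move L,goto H. Now: state=H, head=-2, tape[-3..1]=00100 (head:  ^)
State H reached at step 4; 4 <= 4 -> yes

Answer: yes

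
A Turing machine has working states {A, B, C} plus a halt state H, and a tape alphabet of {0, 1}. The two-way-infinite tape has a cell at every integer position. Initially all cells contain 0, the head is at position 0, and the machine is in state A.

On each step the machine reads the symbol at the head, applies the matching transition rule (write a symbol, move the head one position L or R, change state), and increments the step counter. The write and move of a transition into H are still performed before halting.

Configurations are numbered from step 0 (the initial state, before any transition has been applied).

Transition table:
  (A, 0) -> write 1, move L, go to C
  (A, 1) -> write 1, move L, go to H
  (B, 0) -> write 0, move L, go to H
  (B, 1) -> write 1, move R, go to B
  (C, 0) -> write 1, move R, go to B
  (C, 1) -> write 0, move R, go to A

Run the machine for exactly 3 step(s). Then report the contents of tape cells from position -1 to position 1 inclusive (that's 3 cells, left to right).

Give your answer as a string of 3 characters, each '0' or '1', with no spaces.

Answer: 110

Derivation:
Step 1: in state A at pos 0, read 0 -> (A,0)->write 1,move L,goto C. Now: state=C, head=-1, tape[-2..1]=0010 (head:  ^)
Step 2: in state C at pos -1, read 0 -> (C,0)->write 1,move R,goto B. Now: state=B, head=0, tape[-2..1]=0110 (head:   ^)
Step 3: in state B at pos 0, read 1 -> (B,1)->write 1,move R,goto B. Now: state=B, head=1, tape[-2..2]=01100 (head:    ^)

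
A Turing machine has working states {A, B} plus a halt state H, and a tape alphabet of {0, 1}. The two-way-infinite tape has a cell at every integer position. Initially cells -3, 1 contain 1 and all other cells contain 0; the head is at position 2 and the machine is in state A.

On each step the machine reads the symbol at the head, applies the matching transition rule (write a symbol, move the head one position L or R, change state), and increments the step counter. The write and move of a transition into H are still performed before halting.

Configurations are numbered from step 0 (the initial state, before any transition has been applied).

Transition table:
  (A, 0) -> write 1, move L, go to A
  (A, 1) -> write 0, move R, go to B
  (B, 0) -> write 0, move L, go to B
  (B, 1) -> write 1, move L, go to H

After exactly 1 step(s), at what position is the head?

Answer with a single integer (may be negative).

Answer: 1

Derivation:
Step 1: in state A at pos 2, read 0 -> (A,0)->write 1,move L,goto A. Now: state=A, head=1, tape[-4..3]=01000110 (head:      ^)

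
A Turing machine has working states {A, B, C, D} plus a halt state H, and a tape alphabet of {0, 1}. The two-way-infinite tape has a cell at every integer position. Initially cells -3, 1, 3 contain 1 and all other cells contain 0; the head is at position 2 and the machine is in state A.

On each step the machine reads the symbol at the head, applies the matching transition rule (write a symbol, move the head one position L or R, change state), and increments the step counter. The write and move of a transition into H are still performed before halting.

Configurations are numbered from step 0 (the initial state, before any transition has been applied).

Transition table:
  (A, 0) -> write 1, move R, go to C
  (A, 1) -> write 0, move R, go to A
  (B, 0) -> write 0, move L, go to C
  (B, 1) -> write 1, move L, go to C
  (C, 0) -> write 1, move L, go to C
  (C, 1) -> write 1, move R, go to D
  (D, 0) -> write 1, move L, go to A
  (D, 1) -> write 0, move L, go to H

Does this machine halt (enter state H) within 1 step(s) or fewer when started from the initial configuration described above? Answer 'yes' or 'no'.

Step 1: in state A at pos 2, read 0 -> (A,0)->write 1,move R,goto C. Now: state=C, head=3, tape[-4..4]=010001110 (head:        ^)
After 1 step(s): state = C (not H) -> not halted within 1 -> no

Answer: no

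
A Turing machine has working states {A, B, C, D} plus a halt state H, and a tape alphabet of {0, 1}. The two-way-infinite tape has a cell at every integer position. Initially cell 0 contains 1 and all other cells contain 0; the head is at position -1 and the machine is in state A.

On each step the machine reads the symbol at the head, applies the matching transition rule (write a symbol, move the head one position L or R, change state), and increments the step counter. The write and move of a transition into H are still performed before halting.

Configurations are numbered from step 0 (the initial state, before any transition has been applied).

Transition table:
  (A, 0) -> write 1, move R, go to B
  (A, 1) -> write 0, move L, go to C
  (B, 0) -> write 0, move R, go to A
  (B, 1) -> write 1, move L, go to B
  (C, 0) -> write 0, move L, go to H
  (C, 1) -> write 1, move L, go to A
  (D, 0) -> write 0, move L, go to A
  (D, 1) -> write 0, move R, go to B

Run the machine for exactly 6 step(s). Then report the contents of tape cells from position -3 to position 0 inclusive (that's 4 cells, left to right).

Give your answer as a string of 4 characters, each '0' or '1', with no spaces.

Step 1: in state A at pos -1, read 0 -> (A,0)->write 1,move R,goto B. Now: state=B, head=0, tape[-2..1]=0110 (head:   ^)
Step 2: in state B at pos 0, read 1 -> (B,1)->write 1,move L,goto B. Now: state=B, head=-1, tape[-2..1]=0110 (head:  ^)
Step 3: in state B at pos -1, read 1 -> (B,1)->write 1,move L,goto B. Now: state=B, head=-2, tape[-3..1]=00110 (head:  ^)
Step 4: in state B at pos -2, read 0 -> (B,0)->write 0,move R,goto A. Now: state=A, head=-1, tape[-3..1]=00110 (head:   ^)
Step 5: in state A at pos -1, read 1 -> (A,1)->write 0,move L,goto C. Now: state=C, head=-2, tape[-3..1]=00010 (head:  ^)
Step 6: in state C at pos -2, read 0 -> (C,0)->write 0,move L,goto H. Now: state=H, head=-3, tape[-4..1]=000010 (head:  ^)

Answer: 0001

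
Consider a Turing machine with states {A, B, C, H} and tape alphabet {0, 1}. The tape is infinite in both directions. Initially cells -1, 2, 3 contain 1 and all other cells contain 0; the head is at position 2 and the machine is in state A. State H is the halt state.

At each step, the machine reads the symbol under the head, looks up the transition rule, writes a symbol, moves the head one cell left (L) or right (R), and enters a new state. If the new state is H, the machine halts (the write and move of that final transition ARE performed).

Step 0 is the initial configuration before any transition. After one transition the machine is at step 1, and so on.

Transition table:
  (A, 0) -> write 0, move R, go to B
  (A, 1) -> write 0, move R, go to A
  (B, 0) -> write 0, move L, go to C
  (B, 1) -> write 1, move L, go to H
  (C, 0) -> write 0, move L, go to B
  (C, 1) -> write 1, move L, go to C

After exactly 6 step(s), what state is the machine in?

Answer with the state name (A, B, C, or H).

Step 1: in state A at pos 2, read 1 -> (A,1)->write 0,move R,goto A. Now: state=A, head=3, tape[-2..4]=0100010 (head:      ^)
Step 2: in state A at pos 3, read 1 -> (A,1)->write 0,move R,goto A. Now: state=A, head=4, tape[-2..5]=01000000 (head:       ^)
Step 3: in state A at pos 4, read 0 -> (A,0)->write 0,move R,goto B. Now: state=B, head=5, tape[-2..6]=010000000 (head:        ^)
Step 4: in state B at pos 5, read 0 -> (B,0)->write 0,move L,goto C. Now: state=C, head=4, tape[-2..6]=010000000 (head:       ^)
Step 5: in state C at pos 4, read 0 -> (C,0)->write 0,move L,goto B. Now: state=B, head=3, tape[-2..6]=010000000 (head:      ^)
Step 6: in state B at pos 3, read 0 -> (B,0)->write 0,move L,goto C. Now: state=C, head=2, tape[-2..6]=010000000 (head:     ^)

Answer: C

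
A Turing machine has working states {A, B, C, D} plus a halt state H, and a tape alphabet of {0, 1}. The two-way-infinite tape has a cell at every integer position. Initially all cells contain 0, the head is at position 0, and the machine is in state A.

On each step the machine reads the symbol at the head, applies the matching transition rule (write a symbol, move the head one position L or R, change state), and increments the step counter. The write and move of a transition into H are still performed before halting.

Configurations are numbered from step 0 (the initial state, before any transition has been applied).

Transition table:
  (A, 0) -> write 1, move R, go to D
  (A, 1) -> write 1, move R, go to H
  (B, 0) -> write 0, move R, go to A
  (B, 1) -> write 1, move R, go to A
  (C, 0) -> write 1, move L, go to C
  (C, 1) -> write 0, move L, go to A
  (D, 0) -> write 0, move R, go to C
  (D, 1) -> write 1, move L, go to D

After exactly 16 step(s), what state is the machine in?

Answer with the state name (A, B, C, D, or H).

Step 1: in state A at pos 0, read 0 -> (A,0)->write 1,move R,goto D. Now: state=D, head=1, tape[-1..2]=0100 (head:   ^)
Step 2: in state D at pos 1, read 0 -> (D,0)->write 0,move R,goto C. Now: state=C, head=2, tape[-1..3]=01000 (head:    ^)
Step 3: in state C at pos 2, read 0 -> (C,0)->write 1,move L,goto C. Now: state=C, head=1, tape[-1..3]=01010 (head:   ^)
Step 4: in state C at pos 1, read 0 -> (C,0)->write 1,move L,goto C. Now: state=C, head=0, tape[-1..3]=01110 (head:  ^)
Step 5: in state C at pos 0, read 1 -> (C,1)->write 0,move L,goto A. Now: state=A, head=-1, tape[-2..3]=000110 (head:  ^)
Step 6: in state A at pos -1, read 0 -> (A,0)->write 1,move R,goto D. Now: state=D, head=0, tape[-2..3]=010110 (head:   ^)
Step 7: in state D at pos 0, read 0 -> (D,0)->write 0,move R,goto C. Now: state=C, head=1, tape[-2..3]=010110 (head:    ^)
Step 8: in state C at pos 1, read 1 -> (C,1)->write 0,move L,goto A. Now: state=A, head=0, tape[-2..3]=010010 (head:   ^)
Step 9: in state A at pos 0, read 0 -> (A,0)->write 1,move R,goto D. Now: state=D, head=1, tape[-2..3]=011010 (head:    ^)
Step 10: in state D at pos 1, read 0 -> (D,0)->write 0,move R,goto C. Now: state=C, head=2, tape[-2..3]=011010 (head:     ^)
Step 11: in state C at pos 2, read 1 -> (C,1)->write 0,move L,goto A. Now: state=A, head=1, tape[-2..3]=011000 (head:    ^)
Step 12: in state A at pos 1, read 0 -> (A,0)->write 1,move R,goto D. Now: state=D, head=2, tape[-2..3]=011100 (head:     ^)
Step 13: in state D at pos 2, read 0 -> (D,0)->write 0,move R,goto C. Now: state=C, head=3, tape[-2..4]=0111000 (head:      ^)
Step 14: in state C at pos 3, read 0 -> (C,0)->write 1,move L,goto C. Now: state=C, head=2, tape[-2..4]=0111010 (head:     ^)
Step 15: in state C at pos 2, read 0 -> (C,0)->write 1,move L,goto C. Now: state=C, head=1, tape[-2..4]=0111110 (head:    ^)
Step 16: in state C at pos 1, read 1 -> (C,1)->write 0,move L,goto A. Now: state=A, head=0, tape[-2..4]=0110110 (head:   ^)

Answer: A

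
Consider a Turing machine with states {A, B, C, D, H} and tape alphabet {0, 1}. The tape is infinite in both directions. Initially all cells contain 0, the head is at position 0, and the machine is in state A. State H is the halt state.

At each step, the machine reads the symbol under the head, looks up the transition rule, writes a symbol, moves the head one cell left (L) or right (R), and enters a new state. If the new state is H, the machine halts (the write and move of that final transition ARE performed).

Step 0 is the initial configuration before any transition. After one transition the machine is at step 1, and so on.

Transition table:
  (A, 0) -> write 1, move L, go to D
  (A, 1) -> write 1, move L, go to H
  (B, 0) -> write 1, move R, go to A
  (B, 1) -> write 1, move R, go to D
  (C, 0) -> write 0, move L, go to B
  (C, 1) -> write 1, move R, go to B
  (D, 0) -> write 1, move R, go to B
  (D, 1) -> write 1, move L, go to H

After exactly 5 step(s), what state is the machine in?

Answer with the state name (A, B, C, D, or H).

Answer: A

Derivation:
Step 1: in state A at pos 0, read 0 -> (A,0)->write 1,move L,goto D. Now: state=D, head=-1, tape[-2..1]=0010 (head:  ^)
Step 2: in state D at pos -1, read 0 -> (D,0)->write 1,move R,goto B. Now: state=B, head=0, tape[-2..1]=0110 (head:   ^)
Step 3: in state B at pos 0, read 1 -> (B,1)->write 1,move R,goto D. Now: state=D, head=1, tape[-2..2]=01100 (head:    ^)
Step 4: in state D at pos 1, read 0 -> (D,0)->write 1,move R,goto B. Now: state=B, head=2, tape[-2..3]=011100 (head:     ^)
Step 5: in state B at pos 2, read 0 -> (B,0)->write 1,move R,goto A. Now: state=A, head=3, tape[-2..4]=0111100 (head:      ^)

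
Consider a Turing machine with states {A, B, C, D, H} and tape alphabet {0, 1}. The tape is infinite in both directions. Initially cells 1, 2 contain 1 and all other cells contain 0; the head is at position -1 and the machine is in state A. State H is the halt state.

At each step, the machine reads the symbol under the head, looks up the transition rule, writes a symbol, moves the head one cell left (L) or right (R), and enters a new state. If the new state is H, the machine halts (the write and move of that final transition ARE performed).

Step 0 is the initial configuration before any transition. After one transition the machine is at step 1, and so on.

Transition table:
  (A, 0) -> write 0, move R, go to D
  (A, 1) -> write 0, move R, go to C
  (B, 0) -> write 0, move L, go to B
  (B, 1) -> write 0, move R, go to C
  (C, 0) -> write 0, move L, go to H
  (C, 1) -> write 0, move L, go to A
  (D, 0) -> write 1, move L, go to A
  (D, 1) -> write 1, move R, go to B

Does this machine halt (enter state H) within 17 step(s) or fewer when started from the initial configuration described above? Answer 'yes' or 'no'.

Answer: yes

Derivation:
Step 1: in state A at pos -1, read 0 -> (A,0)->write 0,move R,goto D. Now: state=D, head=0, tape[-2..3]=000110 (head:   ^)
Step 2: in state D at pos 0, read 0 -> (D,0)->write 1,move L,goto A. Now: state=A, head=-1, tape[-2..3]=001110 (head:  ^)
Step 3: in state A at pos -1, read 0 -> (A,0)->write 0,move R,goto D. Now: state=D, head=0, tape[-2..3]=001110 (head:   ^)
Step 4: in state D at pos 0, read 1 -> (D,1)->write 1,move R,goto B. Now: state=B, head=1, tape[-2..3]=001110 (head:    ^)
Step 5: in state B at pos 1, read 1 -> (B,1)->write 0,move R,goto C. Now: state=C, head=2, tape[-2..3]=001010 (head:     ^)
Step 6: in state C at pos 2, read 1 -> (C,1)->write 0,move L,goto A. Now: state=A, head=1, tape[-2..3]=001000 (head:    ^)
Step 7: in state A at pos 1, read 0 -> (A,0)->write 0,move R,goto D. Now: state=D, head=2, tape[-2..3]=001000 (head:     ^)
Step 8: in state D at pos 2, read 0 -> (D,0)->write 1,move L,goto A. Now: state=A, head=1, tape[-2..3]=001010 (head:    ^)
Step 9: in state A at pos 1, read 0 -> (A,0)->write 0,move R,goto D. Now: state=D, head=2, tape[-2..3]=001010 (head:     ^)
Step 10: in state D at pos 2, read 1 -> (D,1)->write 1,move R,goto B. Now: state=B, head=3, tape[-2..4]=0010100 (head:      ^)
Step 11: in state B at pos 3, read 0 -> (B,0)->write 0,move L,goto B. Now: state=B, head=2, tape[-2..4]=0010100 (head:     ^)
Step 12: in state B at pos 2, read 1 -> (B,1)->write 0,move R,goto C. Now: state=C, head=3, tape[-2..4]=0010000 (head:      ^)
Step 13: in state C at pos 3, read 0 -> (C,0)->write 0,move L,goto H. Now: state=H, head=2, tape[-2..4]=0010000 (head:     ^)
State H reached at step 13; 13 <= 17 -> yes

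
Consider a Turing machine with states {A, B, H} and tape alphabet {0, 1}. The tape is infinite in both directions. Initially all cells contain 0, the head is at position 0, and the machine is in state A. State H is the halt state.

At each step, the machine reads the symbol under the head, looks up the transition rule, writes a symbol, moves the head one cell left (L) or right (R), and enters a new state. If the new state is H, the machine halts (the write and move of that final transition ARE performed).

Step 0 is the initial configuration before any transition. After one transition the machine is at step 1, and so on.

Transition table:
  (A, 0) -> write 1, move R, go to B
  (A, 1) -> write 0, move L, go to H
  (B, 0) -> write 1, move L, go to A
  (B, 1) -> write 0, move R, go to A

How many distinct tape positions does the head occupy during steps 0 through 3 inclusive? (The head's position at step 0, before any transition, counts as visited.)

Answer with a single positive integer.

Answer: 3

Derivation:
Step 1: in state A at pos 0, read 0 -> (A,0)->write 1,move R,goto B. Now: state=B, head=1, tape[-1..2]=0100 (head:   ^)
Step 2: in state B at pos 1, read 0 -> (B,0)->write 1,move L,goto A. Now: state=A, head=0, tape[-1..2]=0110 (head:  ^)
Step 3: in state A at pos 0, read 1 -> (A,1)->write 0,move L,goto H. Now: state=H, head=-1, tape[-2..2]=00010 (head:  ^)
Head positions at steps 0..3: starting at 0, distinct positions visited = {-1, 0, 1} -> 3 position(s)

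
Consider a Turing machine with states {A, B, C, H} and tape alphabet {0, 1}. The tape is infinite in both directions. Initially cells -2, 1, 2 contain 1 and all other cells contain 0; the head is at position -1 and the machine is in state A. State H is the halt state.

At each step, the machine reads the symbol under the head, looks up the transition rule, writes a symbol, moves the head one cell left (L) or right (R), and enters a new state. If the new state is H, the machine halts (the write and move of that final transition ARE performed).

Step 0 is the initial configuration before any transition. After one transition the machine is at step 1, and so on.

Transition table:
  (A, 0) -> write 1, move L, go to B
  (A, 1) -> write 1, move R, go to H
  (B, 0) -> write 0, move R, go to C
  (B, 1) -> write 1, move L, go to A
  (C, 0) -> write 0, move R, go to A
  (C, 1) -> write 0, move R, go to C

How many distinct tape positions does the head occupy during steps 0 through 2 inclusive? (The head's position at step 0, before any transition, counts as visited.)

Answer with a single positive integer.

Answer: 3

Derivation:
Step 1: in state A at pos -1, read 0 -> (A,0)->write 1,move L,goto B. Now: state=B, head=-2, tape[-3..3]=0110110 (head:  ^)
Step 2: in state B at pos -2, read 1 -> (B,1)->write 1,move L,goto A. Now: state=A, head=-3, tape[-4..3]=00110110 (head:  ^)
Head positions at steps 0..2: starting at -1, distinct positions visited = {-3, -2, -1} -> 3 position(s)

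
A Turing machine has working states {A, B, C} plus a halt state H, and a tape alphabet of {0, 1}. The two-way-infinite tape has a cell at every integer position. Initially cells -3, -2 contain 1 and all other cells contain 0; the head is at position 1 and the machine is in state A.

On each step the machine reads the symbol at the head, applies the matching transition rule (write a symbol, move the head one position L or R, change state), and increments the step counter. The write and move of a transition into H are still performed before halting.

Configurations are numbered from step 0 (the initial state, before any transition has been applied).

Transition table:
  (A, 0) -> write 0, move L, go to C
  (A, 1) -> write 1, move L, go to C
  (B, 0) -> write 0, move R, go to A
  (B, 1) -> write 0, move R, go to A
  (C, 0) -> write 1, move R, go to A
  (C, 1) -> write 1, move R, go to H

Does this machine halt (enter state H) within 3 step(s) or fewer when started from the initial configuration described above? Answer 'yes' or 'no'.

Answer: no

Derivation:
Step 1: in state A at pos 1, read 0 -> (A,0)->write 0,move L,goto C. Now: state=C, head=0, tape[-4..2]=0110000 (head:     ^)
Step 2: in state C at pos 0, read 0 -> (C,0)->write 1,move R,goto A. Now: state=A, head=1, tape[-4..2]=0110100 (head:      ^)
Step 3: in state A at pos 1, read 0 -> (A,0)->write 0,move L,goto C. Now: state=C, head=0, tape[-4..2]=0110100 (head:     ^)
After 3 step(s): state = C (not H) -> not halted within 3 -> no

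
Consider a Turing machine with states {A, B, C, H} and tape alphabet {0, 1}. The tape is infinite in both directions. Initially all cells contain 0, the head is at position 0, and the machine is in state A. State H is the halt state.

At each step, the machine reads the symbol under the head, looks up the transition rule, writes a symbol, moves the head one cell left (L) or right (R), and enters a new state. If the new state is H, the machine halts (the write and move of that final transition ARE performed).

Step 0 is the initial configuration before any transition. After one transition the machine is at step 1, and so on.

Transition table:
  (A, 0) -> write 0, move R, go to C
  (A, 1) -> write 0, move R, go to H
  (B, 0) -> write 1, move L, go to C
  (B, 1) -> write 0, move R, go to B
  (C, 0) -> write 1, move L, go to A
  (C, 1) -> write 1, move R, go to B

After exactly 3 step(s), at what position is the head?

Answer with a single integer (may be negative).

Answer: 1

Derivation:
Step 1: in state A at pos 0, read 0 -> (A,0)->write 0,move R,goto C. Now: state=C, head=1, tape[-1..2]=0000 (head:   ^)
Step 2: in state C at pos 1, read 0 -> (C,0)->write 1,move L,goto A. Now: state=A, head=0, tape[-1..2]=0010 (head:  ^)
Step 3: in state A at pos 0, read 0 -> (A,0)->write 0,move R,goto C. Now: state=C, head=1, tape[-1..2]=0010 (head:   ^)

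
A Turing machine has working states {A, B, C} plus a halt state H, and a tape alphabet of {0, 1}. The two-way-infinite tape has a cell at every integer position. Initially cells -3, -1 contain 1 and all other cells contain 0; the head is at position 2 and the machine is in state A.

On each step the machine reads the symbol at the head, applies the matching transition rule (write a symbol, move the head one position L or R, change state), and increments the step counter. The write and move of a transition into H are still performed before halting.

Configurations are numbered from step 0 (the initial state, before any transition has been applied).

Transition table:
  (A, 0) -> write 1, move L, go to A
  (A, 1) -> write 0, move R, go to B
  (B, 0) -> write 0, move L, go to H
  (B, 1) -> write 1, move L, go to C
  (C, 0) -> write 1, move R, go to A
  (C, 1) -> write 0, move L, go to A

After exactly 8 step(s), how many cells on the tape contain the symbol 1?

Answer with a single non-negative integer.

Step 1: in state A at pos 2, read 0 -> (A,0)->write 1,move L,goto A. Now: state=A, head=1, tape[-4..3]=01010010 (head:      ^)
Step 2: in state A at pos 1, read 0 -> (A,0)->write 1,move L,goto A. Now: state=A, head=0, tape[-4..3]=01010110 (head:     ^)
Step 3: in state A at pos 0, read 0 -> (A,0)->write 1,move L,goto A. Now: state=A, head=-1, tape[-4..3]=01011110 (head:    ^)
Step 4: in state A at pos -1, read 1 -> (A,1)->write 0,move R,goto B. Now: state=B, head=0, tape[-4..3]=01001110 (head:     ^)
Step 5: in state B at pos 0, read 1 -> (B,1)->write 1,move L,goto C. Now: state=C, head=-1, tape[-4..3]=01001110 (head:    ^)
Step 6: in state C at pos -1, read 0 -> (C,0)->write 1,move R,goto A. Now: state=A, head=0, tape[-4..3]=01011110 (head:     ^)
Step 7: in state A at pos 0, read 1 -> (A,1)->write 0,move R,goto B. Now: state=B, head=1, tape[-4..3]=01010110 (head:      ^)
Step 8: in state B at pos 1, read 1 -> (B,1)->write 1,move L,goto C. Now: state=C, head=0, tape[-4..3]=01010110 (head:     ^)
Cells containing 1 after step 8: {-3, -1, 1, 2} -> 4 cell(s)

Answer: 4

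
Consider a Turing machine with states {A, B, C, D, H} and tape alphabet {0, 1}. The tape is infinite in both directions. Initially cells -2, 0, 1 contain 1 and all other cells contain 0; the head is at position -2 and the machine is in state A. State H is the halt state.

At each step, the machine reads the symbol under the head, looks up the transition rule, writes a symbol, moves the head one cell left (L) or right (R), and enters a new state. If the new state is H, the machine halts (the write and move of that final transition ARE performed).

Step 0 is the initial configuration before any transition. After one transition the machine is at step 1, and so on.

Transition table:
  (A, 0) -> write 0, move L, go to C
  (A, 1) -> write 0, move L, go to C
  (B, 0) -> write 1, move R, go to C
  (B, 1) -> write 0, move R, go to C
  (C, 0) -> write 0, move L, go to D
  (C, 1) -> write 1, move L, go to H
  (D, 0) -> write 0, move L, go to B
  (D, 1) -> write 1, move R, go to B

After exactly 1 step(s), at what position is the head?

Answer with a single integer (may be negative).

Answer: -3

Derivation:
Step 1: in state A at pos -2, read 1 -> (A,1)->write 0,move L,goto C. Now: state=C, head=-3, tape[-4..2]=0000110 (head:  ^)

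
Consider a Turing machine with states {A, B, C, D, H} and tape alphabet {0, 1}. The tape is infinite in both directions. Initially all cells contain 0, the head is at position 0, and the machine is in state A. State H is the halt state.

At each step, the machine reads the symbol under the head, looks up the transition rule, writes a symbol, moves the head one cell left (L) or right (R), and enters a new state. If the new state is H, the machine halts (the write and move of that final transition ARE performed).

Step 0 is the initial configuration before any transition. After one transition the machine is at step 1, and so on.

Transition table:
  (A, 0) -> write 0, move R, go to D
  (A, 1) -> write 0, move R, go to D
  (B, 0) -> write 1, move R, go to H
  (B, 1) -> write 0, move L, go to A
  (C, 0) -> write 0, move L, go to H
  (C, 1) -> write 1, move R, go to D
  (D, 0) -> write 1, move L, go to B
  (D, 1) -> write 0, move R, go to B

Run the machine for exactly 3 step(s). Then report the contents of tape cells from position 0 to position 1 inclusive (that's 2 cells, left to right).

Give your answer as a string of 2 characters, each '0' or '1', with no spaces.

Step 1: in state A at pos 0, read 0 -> (A,0)->write 0,move R,goto D. Now: state=D, head=1, tape[-1..2]=0000 (head:   ^)
Step 2: in state D at pos 1, read 0 -> (D,0)->write 1,move L,goto B. Now: state=B, head=0, tape[-1..2]=0010 (head:  ^)
Step 3: in state B at pos 0, read 0 -> (B,0)->write 1,move R,goto H. Now: state=H, head=1, tape[-1..2]=0110 (head:   ^)

Answer: 11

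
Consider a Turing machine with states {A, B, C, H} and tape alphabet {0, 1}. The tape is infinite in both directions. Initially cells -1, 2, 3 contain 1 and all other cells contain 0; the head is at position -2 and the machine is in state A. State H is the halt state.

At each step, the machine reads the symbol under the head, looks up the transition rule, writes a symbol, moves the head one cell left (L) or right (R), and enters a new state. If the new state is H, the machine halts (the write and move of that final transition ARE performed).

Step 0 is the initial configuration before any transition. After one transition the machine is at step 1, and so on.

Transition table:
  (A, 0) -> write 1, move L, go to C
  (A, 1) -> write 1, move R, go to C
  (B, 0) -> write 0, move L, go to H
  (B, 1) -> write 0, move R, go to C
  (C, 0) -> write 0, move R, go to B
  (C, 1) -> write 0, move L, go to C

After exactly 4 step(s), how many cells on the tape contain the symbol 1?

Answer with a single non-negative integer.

Step 1: in state A at pos -2, read 0 -> (A,0)->write 1,move L,goto C. Now: state=C, head=-3, tape[-4..4]=001100110 (head:  ^)
Step 2: in state C at pos -3, read 0 -> (C,0)->write 0,move R,goto B. Now: state=B, head=-2, tape[-4..4]=001100110 (head:   ^)
Step 3: in state B at pos -2, read 1 -> (B,1)->write 0,move R,goto C. Now: state=C, head=-1, tape[-4..4]=000100110 (head:    ^)
Step 4: in state C at pos -1, read 1 -> (C,1)->write 0,move L,goto C. Now: state=C, head=-2, tape[-4..4]=000000110 (head:   ^)
Cells containing 1 after step 4: {2, 3} -> 2 cell(s)

Answer: 2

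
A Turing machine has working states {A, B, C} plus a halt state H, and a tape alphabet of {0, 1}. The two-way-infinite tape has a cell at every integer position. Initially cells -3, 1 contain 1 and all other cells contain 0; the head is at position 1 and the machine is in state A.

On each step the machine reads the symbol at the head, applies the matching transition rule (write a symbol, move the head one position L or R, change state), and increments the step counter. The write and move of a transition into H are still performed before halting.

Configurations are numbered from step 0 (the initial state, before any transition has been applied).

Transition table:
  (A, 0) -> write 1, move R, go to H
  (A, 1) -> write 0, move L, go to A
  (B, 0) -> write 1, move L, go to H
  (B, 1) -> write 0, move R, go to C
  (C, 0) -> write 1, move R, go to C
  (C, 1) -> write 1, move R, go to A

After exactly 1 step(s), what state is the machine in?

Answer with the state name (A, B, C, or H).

Answer: A

Derivation:
Step 1: in state A at pos 1, read 1 -> (A,1)->write 0,move L,goto A. Now: state=A, head=0, tape[-4..2]=0100000 (head:     ^)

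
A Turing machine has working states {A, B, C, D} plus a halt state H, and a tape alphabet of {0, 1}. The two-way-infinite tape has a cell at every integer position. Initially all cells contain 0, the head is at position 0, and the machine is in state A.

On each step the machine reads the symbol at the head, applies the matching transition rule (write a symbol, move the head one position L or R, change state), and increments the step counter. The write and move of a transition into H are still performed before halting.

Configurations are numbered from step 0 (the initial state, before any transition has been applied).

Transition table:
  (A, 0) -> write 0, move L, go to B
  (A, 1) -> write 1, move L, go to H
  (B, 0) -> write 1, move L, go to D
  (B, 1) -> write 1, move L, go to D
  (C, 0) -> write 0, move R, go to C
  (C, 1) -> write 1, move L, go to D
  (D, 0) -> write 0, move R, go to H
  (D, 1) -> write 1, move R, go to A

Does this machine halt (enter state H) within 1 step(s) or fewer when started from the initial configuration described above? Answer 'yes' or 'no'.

Answer: no

Derivation:
Step 1: in state A at pos 0, read 0 -> (A,0)->write 0,move L,goto B. Now: state=B, head=-1, tape[-2..1]=0000 (head:  ^)
After 1 step(s): state = B (not H) -> not halted within 1 -> no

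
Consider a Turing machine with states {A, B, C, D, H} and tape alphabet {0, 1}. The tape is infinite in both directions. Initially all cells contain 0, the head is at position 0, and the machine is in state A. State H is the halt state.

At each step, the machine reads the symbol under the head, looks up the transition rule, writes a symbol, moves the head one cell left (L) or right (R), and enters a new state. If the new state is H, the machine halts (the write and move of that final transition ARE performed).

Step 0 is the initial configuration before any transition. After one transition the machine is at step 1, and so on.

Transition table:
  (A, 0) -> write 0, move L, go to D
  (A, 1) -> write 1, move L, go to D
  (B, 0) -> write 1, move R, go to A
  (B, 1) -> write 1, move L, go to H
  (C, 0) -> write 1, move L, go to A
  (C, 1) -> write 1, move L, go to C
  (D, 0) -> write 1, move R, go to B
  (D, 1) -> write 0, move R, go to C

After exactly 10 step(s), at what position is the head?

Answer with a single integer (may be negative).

Answer: -2

Derivation:
Step 1: in state A at pos 0, read 0 -> (A,0)->write 0,move L,goto D. Now: state=D, head=-1, tape[-2..1]=0000 (head:  ^)
Step 2: in state D at pos -1, read 0 -> (D,0)->write 1,move R,goto B. Now: state=B, head=0, tape[-2..1]=0100 (head:   ^)
Step 3: in state B at pos 0, read 0 -> (B,0)->write 1,move R,goto A. Now: state=A, head=1, tape[-2..2]=01100 (head:    ^)
Step 4: in state A at pos 1, read 0 -> (A,0)->write 0,move L,goto D. Now: state=D, head=0, tape[-2..2]=01100 (head:   ^)
Step 5: in state D at pos 0, read 1 -> (D,1)->write 0,move R,goto C. Now: state=C, head=1, tape[-2..2]=01000 (head:    ^)
Step 6: in state C at pos 1, read 0 -> (C,0)->write 1,move L,goto A. Now: state=A, head=0, tape[-2..2]=01010 (head:   ^)
Step 7: in state A at pos 0, read 0 -> (A,0)->write 0,move L,goto D. Now: state=D, head=-1, tape[-2..2]=01010 (head:  ^)
Step 8: in state D at pos -1, read 1 -> (D,1)->write 0,move R,goto C. Now: state=C, head=0, tape[-2..2]=00010 (head:   ^)
Step 9: in state C at pos 0, read 0 -> (C,0)->write 1,move L,goto A. Now: state=A, head=-1, tape[-2..2]=00110 (head:  ^)
Step 10: in state A at pos -1, read 0 -> (A,0)->write 0,move L,goto D. Now: state=D, head=-2, tape[-3..2]=000110 (head:  ^)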